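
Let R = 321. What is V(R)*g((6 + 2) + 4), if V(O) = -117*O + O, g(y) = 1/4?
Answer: -9309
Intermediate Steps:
g(y) = ¼
V(O) = -116*O
V(R)*g((6 + 2) + 4) = -116*321*(¼) = -37236*¼ = -9309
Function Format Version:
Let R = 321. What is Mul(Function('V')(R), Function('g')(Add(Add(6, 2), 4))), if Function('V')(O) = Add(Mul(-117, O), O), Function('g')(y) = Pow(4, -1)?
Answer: -9309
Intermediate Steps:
Function('g')(y) = Rational(1, 4)
Function('V')(O) = Mul(-116, O)
Mul(Function('V')(R), Function('g')(Add(Add(6, 2), 4))) = Mul(Mul(-116, 321), Rational(1, 4)) = Mul(-37236, Rational(1, 4)) = -9309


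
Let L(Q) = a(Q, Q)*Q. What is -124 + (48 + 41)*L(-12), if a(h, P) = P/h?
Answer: -1192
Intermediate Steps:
L(Q) = Q (L(Q) = (Q/Q)*Q = 1*Q = Q)
-124 + (48 + 41)*L(-12) = -124 + (48 + 41)*(-12) = -124 + 89*(-12) = -124 - 1068 = -1192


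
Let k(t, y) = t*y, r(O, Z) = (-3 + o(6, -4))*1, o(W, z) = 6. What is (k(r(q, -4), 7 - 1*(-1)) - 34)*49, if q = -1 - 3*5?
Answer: -490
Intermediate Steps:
q = -16 (q = -1 - 15 = -16)
r(O, Z) = 3 (r(O, Z) = (-3 + 6)*1 = 3*1 = 3)
(k(r(q, -4), 7 - 1*(-1)) - 34)*49 = (3*(7 - 1*(-1)) - 34)*49 = (3*(7 + 1) - 34)*49 = (3*8 - 34)*49 = (24 - 34)*49 = -10*49 = -490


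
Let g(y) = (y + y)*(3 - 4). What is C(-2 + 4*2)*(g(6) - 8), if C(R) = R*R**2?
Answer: -4320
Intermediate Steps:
C(R) = R**3
g(y) = -2*y (g(y) = (2*y)*(-1) = -2*y)
C(-2 + 4*2)*(g(6) - 8) = (-2 + 4*2)**3*(-2*6 - 8) = (-2 + 8)**3*(-12 - 8) = 6**3*(-20) = 216*(-20) = -4320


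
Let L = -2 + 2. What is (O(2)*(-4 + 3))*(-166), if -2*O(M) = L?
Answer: 0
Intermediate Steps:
L = 0
O(M) = 0 (O(M) = -½*0 = 0)
(O(2)*(-4 + 3))*(-166) = (0*(-4 + 3))*(-166) = (0*(-1))*(-166) = 0*(-166) = 0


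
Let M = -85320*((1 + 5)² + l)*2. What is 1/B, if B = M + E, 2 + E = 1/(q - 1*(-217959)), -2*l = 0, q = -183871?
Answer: -34088/209404015695 ≈ -1.6279e-7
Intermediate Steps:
l = 0 (l = -½*0 = 0)
E = -68175/34088 (E = -2 + 1/(-183871 - 1*(-217959)) = -2 + 1/(-183871 + 217959) = -2 + 1/34088 = -68175/34088 ≈ -2.0000)
M = -6143040 (M = -85320*((1 + 5)² + 0)*2 = -85320*(6² + 0)*2 = -85320*(36 + 0)*2 = -3071520*2 = -85320*72 = -6143040)
B = -209404015695/34088 (B = -6143040 - 68175/34088 = -209404015695/34088 ≈ -6.1430e+6)
1/B = 1/(-209404015695/34088) = -34088/209404015695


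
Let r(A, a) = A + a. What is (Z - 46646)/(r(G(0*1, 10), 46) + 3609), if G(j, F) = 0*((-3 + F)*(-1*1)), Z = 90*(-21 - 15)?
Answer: -49886/3655 ≈ -13.649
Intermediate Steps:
Z = -3240 (Z = 90*(-36) = -3240)
G(j, F) = 0 (G(j, F) = 0*((-3 + F)*(-1)) = 0*(3 - F) = 0)
(Z - 46646)/(r(G(0*1, 10), 46) + 3609) = (-3240 - 46646)/((0 + 46) + 3609) = -49886/(46 + 3609) = -49886/3655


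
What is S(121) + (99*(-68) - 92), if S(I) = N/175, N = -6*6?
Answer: -1194236/175 ≈ -6824.2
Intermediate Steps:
N = -36
S(I) = -36/175
S(121) + (99*(-68) - 92) = -36/175 + (99*(-68) - 92) = -36/175 + (-6732 - 92) = -36/175 - 6824 = -1194236/175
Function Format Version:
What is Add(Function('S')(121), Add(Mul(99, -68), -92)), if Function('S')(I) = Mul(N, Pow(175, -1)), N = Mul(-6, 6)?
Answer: Rational(-1194236, 175) ≈ -6824.2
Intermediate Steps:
N = -36
Function('S')(I) = Rational(-36, 175) (Function('S')(I) = Mul(-36, Pow(175, -1)) = Mul(-36, Rational(1, 175)) = Rational(-36, 175))
Add(Function('S')(121), Add(Mul(99, -68), -92)) = Add(Rational(-36, 175), Add(Mul(99, -68), -92)) = Add(Rational(-36, 175), Add(-6732, -92)) = Add(Rational(-36, 175), -6824) = Rational(-1194236, 175)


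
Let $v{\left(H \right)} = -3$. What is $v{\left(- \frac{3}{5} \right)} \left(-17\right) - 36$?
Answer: $15$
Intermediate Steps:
$v{\left(- \frac{3}{5} \right)} \left(-17\right) - 36 = \left(-3\right) \left(-17\right) - 36 = 51 - 36 = 15$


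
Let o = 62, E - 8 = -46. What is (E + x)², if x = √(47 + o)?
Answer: (38 - √109)² ≈ 759.54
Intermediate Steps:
E = -38 (E = 8 - 46 = -38)
x = √109 (x = √(47 + 62) = √109 ≈ 10.440)
(E + x)² = (-38 + √109)²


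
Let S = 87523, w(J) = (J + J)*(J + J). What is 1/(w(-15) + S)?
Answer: 1/88423 ≈ 1.1309e-5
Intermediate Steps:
w(J) = 4*J**2 (w(J) = (2*J)*(2*J) = 4*J**2)
1/(w(-15) + S) = 1/(4*(-15)**2 + 87523) = 1/(4*225 + 87523) = 1/(900 + 87523) = 1/88423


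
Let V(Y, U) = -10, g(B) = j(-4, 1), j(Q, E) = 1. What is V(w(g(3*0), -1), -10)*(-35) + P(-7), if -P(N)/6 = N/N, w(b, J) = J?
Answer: 344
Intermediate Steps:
g(B) = 1
P(N) = -6 (P(N) = -6*N/N = -6*1 = -6)
V(w(g(3*0), -1), -10)*(-35) + P(-7) = -10*(-35) - 6 = 350 - 6 = 344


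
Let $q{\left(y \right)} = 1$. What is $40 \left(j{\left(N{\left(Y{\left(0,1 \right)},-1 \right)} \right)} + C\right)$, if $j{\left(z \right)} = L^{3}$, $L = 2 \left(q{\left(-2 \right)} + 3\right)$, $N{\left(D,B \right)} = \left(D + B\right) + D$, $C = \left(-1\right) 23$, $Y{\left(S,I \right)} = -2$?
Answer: $19560$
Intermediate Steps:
$C = -23$
$N{\left(D,B \right)} = B + 2 D$ ($N{\left(D,B \right)} = \left(B + D\right) + D = B + 2 D$)
$L = 8$ ($L = 2 \left(1 + 3\right) = 2 \cdot 4 = 8$)
$j{\left(z \right)} = 512$ ($j{\left(z \right)} = 8^{3} = 512$)
$40 \left(j{\left(N{\left(Y{\left(0,1 \right)},-1 \right)} \right)} + C\right) = 40 \left(512 - 23\right) = 40 \cdot 489 = 19560$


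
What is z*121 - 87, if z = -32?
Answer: -3959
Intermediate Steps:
z*121 - 87 = -32*121 - 87 = -3872 - 87 = -3959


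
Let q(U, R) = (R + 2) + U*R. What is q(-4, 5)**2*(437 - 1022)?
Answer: -98865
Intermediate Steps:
q(U, R) = 2 + R + R*U (q(U, R) = (2 + R) + R*U = 2 + R + R*U)
q(-4, 5)**2*(437 - 1022) = (2 + 5 + 5*(-4))**2*(437 - 1022) = (2 + 5 - 20)**2*(-585) = (-13)**2*(-585) = 169*(-585) = -98865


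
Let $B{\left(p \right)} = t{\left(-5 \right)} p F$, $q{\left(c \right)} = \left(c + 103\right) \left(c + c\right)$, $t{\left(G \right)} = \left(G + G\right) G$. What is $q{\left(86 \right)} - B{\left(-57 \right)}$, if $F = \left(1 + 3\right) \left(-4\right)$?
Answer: $-13092$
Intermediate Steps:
$t{\left(G \right)} = 2 G^{2}$ ($t{\left(G \right)} = 2 G G = 2 G^{2}$)
$F = -16$ ($F = 4 \left(-4\right) = -16$)
$q{\left(c \right)} = 2 c \left(103 + c\right)$ ($q{\left(c \right)} = \left(103 + c\right) 2 c = 2 c \left(103 + c\right)$)
$B{\left(p \right)} = - 800 p$ ($B{\left(p \right)} = 2 \left(-5\right)^{2} p \left(-16\right) = 2 \cdot 25 p \left(-16\right) = 50 p \left(-16\right) = - 800 p$)
$q{\left(86 \right)} - B{\left(-57 \right)} = 2 \cdot 86 \left(103 + 86\right) - \left(-800\right) \left(-57\right) = 2 \cdot 86 \cdot 189 - 45600 = 32508 - 45600 = -13092$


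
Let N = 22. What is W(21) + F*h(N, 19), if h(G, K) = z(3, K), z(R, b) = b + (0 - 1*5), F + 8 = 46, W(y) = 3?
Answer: 535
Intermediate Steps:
F = 38 (F = -8 + 46 = 38)
z(R, b) = -5 + b (z(R, b) = b + (0 - 5) = b - 5 = -5 + b)
h(G, K) = -5 + K
W(21) + F*h(N, 19) = 3 + 38*(-5 + 19) = 3 + 38*14 = 3 + 532 = 535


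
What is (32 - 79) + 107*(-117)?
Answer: -12566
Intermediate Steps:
(32 - 79) + 107*(-117) = -47 - 12519 = -12566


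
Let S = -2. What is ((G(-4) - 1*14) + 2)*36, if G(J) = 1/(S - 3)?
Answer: -2196/5 ≈ -439.20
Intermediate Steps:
G(J) = -1/5 (G(J) = 1/(-2 - 3) = 1/(-5) = -1/5)
((G(-4) - 1*14) + 2)*36 = ((-1/5 - 1*14) + 2)*36 = ((-1/5 - 14) + 2)*36 = (-71/5 + 2)*36 = -61/5*36 = -2196/5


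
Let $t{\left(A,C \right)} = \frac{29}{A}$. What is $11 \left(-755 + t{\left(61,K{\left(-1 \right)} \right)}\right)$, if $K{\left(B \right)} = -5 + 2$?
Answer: $- \frac{506286}{61} \approx -8299.8$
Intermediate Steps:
$K{\left(B \right)} = -3$
$11 \left(-755 + t{\left(61,K{\left(-1 \right)} \right)}\right) = 11 \left(-755 + \frac{29}{61}\right) = 11 \left(- \frac{46026}{61}\right) = - \frac{506286}{61}$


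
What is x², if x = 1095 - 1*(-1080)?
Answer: 4730625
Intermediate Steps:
x = 2175 (x = 1095 + 1080 = 2175)
x² = 2175² = 4730625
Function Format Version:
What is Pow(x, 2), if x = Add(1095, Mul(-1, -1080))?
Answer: 4730625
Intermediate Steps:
x = 2175 (x = Add(1095, 1080) = 2175)
Pow(x, 2) = Pow(2175, 2) = 4730625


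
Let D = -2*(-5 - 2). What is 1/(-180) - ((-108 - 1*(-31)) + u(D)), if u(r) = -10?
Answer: 15659/180 ≈ 86.994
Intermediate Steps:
D = 14 (D = -2*(-7) = 14)
1/(-180) - ((-108 - 1*(-31)) + u(D)) = 1/(-180) - ((-108 - 1*(-31)) - 10) = -1/180 - ((-108 + 31) - 10) = -1/180 - (-77 - 10) = -1/180 - 1*(-87) = -1/180 + 87 = 15659/180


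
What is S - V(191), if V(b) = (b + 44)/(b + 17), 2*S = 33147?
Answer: 3447053/208 ≈ 16572.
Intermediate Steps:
S = 33147/2 (S = (½)*33147 = 33147/2 ≈ 16574.)
V(b) = (44 + b)/(17 + b)
S - V(191) = 33147/2 - (44 + 191)/(17 + 191) = 33147/2 - 235/208 = 3447053/208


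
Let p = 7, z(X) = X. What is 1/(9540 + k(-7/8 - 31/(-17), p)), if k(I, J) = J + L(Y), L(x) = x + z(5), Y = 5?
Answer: 1/9557 ≈ 0.00010464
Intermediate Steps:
L(x) = 5 + x (L(x) = x + 5 = 5 + x)
k(I, J) = 10 + J (k(I, J) = J + (5 + 5) = J + 10 = 10 + J)
1/(9540 + k(-7/8 - 31/(-17), p)) = 1/(9540 + (10 + 7)) = 1/(9540 + 17) = 1/9557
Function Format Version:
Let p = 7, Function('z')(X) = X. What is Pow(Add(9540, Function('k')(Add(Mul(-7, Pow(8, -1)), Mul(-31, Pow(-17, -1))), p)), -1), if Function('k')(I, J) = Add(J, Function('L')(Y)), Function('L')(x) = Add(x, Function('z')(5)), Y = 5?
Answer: Rational(1, 9557) ≈ 0.00010464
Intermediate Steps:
Function('L')(x) = Add(5, x) (Function('L')(x) = Add(x, 5) = Add(5, x))
Function('k')(I, J) = Add(10, J) (Function('k')(I, J) = Add(J, Add(5, 5)) = Add(J, 10) = Add(10, J))
Pow(Add(9540, Function('k')(Add(Mul(-7, Pow(8, -1)), Mul(-31, Pow(-17, -1))), p)), -1) = Pow(Add(9540, Add(10, 7)), -1) = Pow(Add(9540, 17), -1) = Pow(9557, -1) = Rational(1, 9557)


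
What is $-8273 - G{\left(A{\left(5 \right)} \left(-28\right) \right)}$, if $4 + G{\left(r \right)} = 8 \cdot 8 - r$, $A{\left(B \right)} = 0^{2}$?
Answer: $-8333$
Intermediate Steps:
$A{\left(B \right)} = 0$
$G{\left(r \right)} = 60 - r$ ($G{\left(r \right)} = -4 - \left(-64 + r\right) = 60 - r$)
$-8273 - G{\left(A{\left(5 \right)} \left(-28\right) \right)} = -8273 - \left(60 - 0 \left(-28\right)\right) = -8273 - \left(60 - 0\right) = -8273 - \left(60 + 0\right) = -8273 - 60 = -8333$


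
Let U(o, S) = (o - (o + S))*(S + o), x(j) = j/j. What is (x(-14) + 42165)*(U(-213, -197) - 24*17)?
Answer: -3422951548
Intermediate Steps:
x(j) = 1
U(o, S) = -S*(S + o) (U(o, S) = (o - (S + o))*(S + o) = (o + (-S - o))*(S + o) = (-S)*(S + o) = -S*(S + o))
(x(-14) + 42165)*(U(-213, -197) - 24*17) = (1 + 42165)*(-1*(-197)*(-197 - 213) - 24*17) = 42166*(-1*(-197)*(-410) - 408) = 42166*(-80770 - 408) = 42166*(-81178) = -3422951548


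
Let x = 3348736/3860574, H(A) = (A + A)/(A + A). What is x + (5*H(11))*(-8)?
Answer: -75537112/1930287 ≈ -39.133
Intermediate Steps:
H(A) = 1 (H(A) = (2*A)/((2*A)) = (2*A)*(1/(2*A)) = 1)
x = 1674368/1930287 (x = 3348736*(1/3860574) = 1674368/1930287 ≈ 0.86742)
x + (5*H(11))*(-8) = 1674368/1930287 + (5*1)*(-8) = 1674368/1930287 + 5*(-8) = 1674368/1930287 - 40 = -75537112/1930287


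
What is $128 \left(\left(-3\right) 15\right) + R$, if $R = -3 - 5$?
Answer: $-5768$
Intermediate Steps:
$R = -8$ ($R = -3 - 5 = -8$)
$128 \left(\left(-3\right) 15\right) + R = 128 \left(\left(-3\right) 15\right) - 8 = 128 \left(-45\right) - 8 = -5760 - 8 = -5768$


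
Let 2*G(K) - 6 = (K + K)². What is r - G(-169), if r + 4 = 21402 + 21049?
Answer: -14678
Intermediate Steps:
r = 42447 (r = -4 + (21402 + 21049) = -4 + 42451 = 42447)
G(K) = 3 + 2*K² (G(K) = 3 + (K + K)²/2 = 3 + (2*K)²/2 = 3 + (4*K²)/2 = 3 + 2*K²)
r - G(-169) = 42447 - (3 + 2*(-169)²) = 42447 - (3 + 2*28561) = 42447 - (3 + 57122) = 42447 - 1*57125 = 42447 - 57125 = -14678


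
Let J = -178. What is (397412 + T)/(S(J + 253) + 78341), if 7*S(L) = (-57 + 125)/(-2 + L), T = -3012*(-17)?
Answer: 229242776/40032319 ≈ 5.7264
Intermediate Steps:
T = 51204
S(L) = 68/(7*(-2 + L)) (S(L) = ((-57 + 125)/(-2 + L))/7 = (68/(-2 + L))/7 = 68/(7*(-2 + L)))
(397412 + T)/(S(J + 253) + 78341) = (397412 + 51204)/(68/(7*(-2 + (-178 + 253))) + 78341) = 448616/(68/(7*(-2 + 75)) + 78341) = 448616/((68/7)/73 + 78341) = 448616/((68/7)*(1/73) + 78341) = 448616/(68/511 + 78341) = 448616/(40032319/511) = 448616*(511/40032319) = 229242776/40032319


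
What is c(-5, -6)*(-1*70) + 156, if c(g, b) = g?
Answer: 506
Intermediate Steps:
c(-5, -6)*(-1*70) + 156 = -(-5)*70 + 156 = -5*(-70) + 156 = 350 + 156 = 506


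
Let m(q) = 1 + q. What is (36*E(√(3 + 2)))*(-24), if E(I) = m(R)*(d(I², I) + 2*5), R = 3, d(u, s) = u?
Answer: -51840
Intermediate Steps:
E(I) = 40 + 4*I² (E(I) = (1 + 3)*(I² + 2*5) = 4*(I² + 10) = 4*(10 + I²) = 40 + 4*I²)
(36*E(√(3 + 2)))*(-24) = (36*(40 + 4*(√(3 + 2))²))*(-24) = (36*(40 + 4*(√5)²))*(-24) = (36*(40 + 4*5))*(-24) = (36*(40 + 20))*(-24) = (36*60)*(-24) = 2160*(-24) = -51840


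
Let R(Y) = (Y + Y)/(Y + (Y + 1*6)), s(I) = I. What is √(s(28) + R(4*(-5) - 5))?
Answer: √14102/22 ≈ 5.3978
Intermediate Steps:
R(Y) = 2*Y/(6 + 2*Y) (R(Y) = (2*Y)/(Y + (Y + 6)) = (2*Y)/(Y + (6 + Y)) = (2*Y)/(6 + 2*Y) = 2*Y/(6 + 2*Y))
√(s(28) + R(4*(-5) - 5)) = √(28 + (4*(-5) - 5)/(3 + (4*(-5) - 5))) = √(28 + (-20 - 5)/(3 + (-20 - 5))) = √(28 - 25/(3 - 25)) = √(28 - 25/(-22)) = √(28 - 25*(-1/22)) = √(28 + 25/22) = √(641/22) = √14102/22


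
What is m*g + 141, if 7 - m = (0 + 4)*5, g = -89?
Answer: 1298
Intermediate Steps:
m = -13 (m = 7 - (0 + 4)*5 = 7 - 4*5 = 7 - 1*20 = 7 - 20 = -13)
m*g + 141 = -13*(-89) + 141 = 1157 + 141 = 1298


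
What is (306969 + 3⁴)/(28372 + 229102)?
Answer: 153525/128737 ≈ 1.1925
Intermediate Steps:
(306969 + 3⁴)/(28372 + 229102) = (306969 + 81)/257474 = 307050*(1/257474) = 153525/128737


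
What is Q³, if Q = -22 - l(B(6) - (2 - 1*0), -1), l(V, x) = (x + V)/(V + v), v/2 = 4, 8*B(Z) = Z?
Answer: -274625/27 ≈ -10171.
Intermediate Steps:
B(Z) = Z/8
v = 8 (v = 2*4 = 8)
l(V, x) = (V + x)/(8 + V) (l(V, x) = (x + V)/(V + 8) = (V + x)/(8 + V))
Q = -65/3 (Q = -22 - (((⅛)*6 - (2 - 1*0)) - 1)/(8 + ((⅛)*6 - (2 - 1*0))) = -22 - ((¾ - (2 + 0)) - 1)/(8 + (¾ - (2 + 0))) = -22 - ((¾ - 1*2) - 1)/(8 + (¾ - 1*2)) = -22 - ((¾ - 2) - 1)/(8 + (¾ - 2)) = -22 - (-5/4 - 1)/(8 - 5/4) = -22 - (-9)/(27/4*4) = -22 - 4*(-9)/(27*4) = -22 - 1*(-⅓) = -22 + ⅓ = -65/3 ≈ -21.667)
Q³ = (-65/3)³ = -274625/27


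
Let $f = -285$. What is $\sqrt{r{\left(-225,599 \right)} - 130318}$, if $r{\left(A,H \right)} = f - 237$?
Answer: $2 i \sqrt{32710} \approx 361.72 i$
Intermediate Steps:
$r{\left(A,H \right)} = -522$ ($r{\left(A,H \right)} = -285 - 237 = -522$)
$\sqrt{r{\left(-225,599 \right)} - 130318} = \sqrt{-522 - 130318} = \sqrt{-130840} = 2 i \sqrt{32710}$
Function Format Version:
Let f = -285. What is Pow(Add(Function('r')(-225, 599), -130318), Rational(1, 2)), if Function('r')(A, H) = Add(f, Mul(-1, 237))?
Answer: Mul(2, I, Pow(32710, Rational(1, 2))) ≈ Mul(361.72, I)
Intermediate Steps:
Function('r')(A, H) = -522 (Function('r')(A, H) = Add(-285, Mul(-1, 237)) = Add(-285, -237) = -522)
Pow(Add(Function('r')(-225, 599), -130318), Rational(1, 2)) = Pow(Add(-522, -130318), Rational(1, 2)) = Pow(-130840, Rational(1, 2)) = Mul(2, I, Pow(32710, Rational(1, 2)))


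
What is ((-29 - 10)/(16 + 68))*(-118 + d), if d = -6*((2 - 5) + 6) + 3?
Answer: 247/4 ≈ 61.750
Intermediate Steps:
d = -15 (d = -6*(-3 + 6) + 3 = -6*3 + 3 = -18 + 3 = -15)
((-29 - 10)/(16 + 68))*(-118 + d) = ((-29 - 10)/(16 + 68))*(-118 - 15) = -39/84*(-133) = -39*1/84*(-133) = -13/28*(-133) = 247/4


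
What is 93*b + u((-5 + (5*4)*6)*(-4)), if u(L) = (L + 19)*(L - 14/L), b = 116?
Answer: 49135953/230 ≈ 2.1363e+5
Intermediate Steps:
u(L) = (19 + L)*(L - 14/L)
93*b + u((-5 + (5*4)*6)*(-4)) = 93*116 + (-14 + ((-5 + (5*4)*6)*(-4))**2 - 266*(-1/(4*(-5 + (5*4)*6))) + 19*((-5 + (5*4)*6)*(-4))) = 10788 + (-14 + ((-5 + 20*6)*(-4))**2 - 266*(-1/(4*(-5 + 20*6))) + 19*((-5 + 20*6)*(-4))) = 10788 + (-14 + ((-5 + 120)*(-4))**2 - 266*(-1/(4*(-5 + 120))) + 19*((-5 + 120)*(-4))) = 10788 + (-14 + (115*(-4))**2 - 266/(115*(-4)) + 19*(115*(-4))) = 10788 + (-14 + (-460)**2 - 266/(-460) + 19*(-460)) = 10788 + (-14 + 211600 - 266*(-1/460) - 8740) = 10788 + (-14 + 211600 + 133/230 - 8740) = 10788 + 46654713/230 = 49135953/230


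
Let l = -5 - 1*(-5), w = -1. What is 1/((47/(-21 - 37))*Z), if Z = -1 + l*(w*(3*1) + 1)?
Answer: 58/47 ≈ 1.2340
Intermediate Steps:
l = 0 (l = -5 + 5 = 0)
Z = -1 (Z = -1 + 0*(-3 + 1) = -1 + 0*(-2) = -1 + 0 = -1)
1/((47/(-21 - 37))*Z) = 1/((47/(-21 - 37))*(-1)) = 1/((47/(-58))*(-1)) = 1/((47*(-1/58))*(-1)) = 1/(-47/58*(-1)) = 1/(47/58) = 58/47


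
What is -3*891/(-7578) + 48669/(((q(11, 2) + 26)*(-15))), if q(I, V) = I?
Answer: -13604821/155770 ≈ -87.339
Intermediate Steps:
-3*891/(-7578) + 48669/(((q(11, 2) + 26)*(-15))) = -3*891/(-7578) + 48669/(((11 + 26)*(-15))) = -2673*(-1/7578) + 48669/((37*(-15))) = 297/842 + 48669/(-555) = 297/842 + 48669*(-1/555) = 297/842 - 16223/185 = -13604821/155770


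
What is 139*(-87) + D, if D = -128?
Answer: -12221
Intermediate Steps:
139*(-87) + D = 139*(-87) - 128 = -12093 - 128 = -12221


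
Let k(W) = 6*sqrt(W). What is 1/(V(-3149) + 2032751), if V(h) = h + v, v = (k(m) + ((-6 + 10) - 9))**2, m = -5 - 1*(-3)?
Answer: I/(5*(12*sqrt(2) + 405911*I)) ≈ 4.9272e-7 + 2.06e-11*I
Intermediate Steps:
m = -2 (m = -5 + 3 = -2)
v = (-5 + 6*I*sqrt(2))**2 (v = (6*sqrt(-2) + ((-6 + 10) - 9))**2 = (6*(I*sqrt(2)) + (4 - 9))**2 = (6*I*sqrt(2) - 5)**2 = (-5 + 6*I*sqrt(2))**2 ≈ -47.0 - 84.853*I)
V(h) = h + (5 - 6*I*sqrt(2))**2
1/(V(-3149) + 2032751) = 1/((-47 - 3149 - 60*I*sqrt(2)) + 2032751) = 1/((-3196 - 60*I*sqrt(2)) + 2032751) = 1/(2029555 - 60*I*sqrt(2))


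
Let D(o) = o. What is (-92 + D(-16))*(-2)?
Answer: 216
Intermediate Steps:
(-92 + D(-16))*(-2) = (-92 - 16)*(-2) = -108*(-2) = 216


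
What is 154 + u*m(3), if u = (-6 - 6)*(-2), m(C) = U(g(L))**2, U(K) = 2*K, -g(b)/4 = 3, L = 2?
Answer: 13978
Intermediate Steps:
g(b) = -12 (g(b) = -4*3 = -12)
m(C) = 576 (m(C) = (2*(-12))**2 = (-24)**2 = 576)
u = 24 (u = -12*(-2) = 24)
154 + u*m(3) = 154 + 24*576 = 154 + 13824 = 13978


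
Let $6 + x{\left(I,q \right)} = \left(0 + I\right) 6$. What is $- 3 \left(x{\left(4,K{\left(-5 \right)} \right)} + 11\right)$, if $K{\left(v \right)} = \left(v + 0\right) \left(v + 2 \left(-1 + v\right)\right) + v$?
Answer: $-87$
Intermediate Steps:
$K{\left(v \right)} = v + v \left(-2 + 3 v\right)$ ($K{\left(v \right)} = v \left(v + \left(-2 + 2 v\right)\right) + v = v \left(-2 + 3 v\right) + v = v + v \left(-2 + 3 v\right)$)
$x{\left(I,q \right)} = -6 + 6 I$ ($x{\left(I,q \right)} = -6 + \left(0 + I\right) 6 = -6 + I 6 = -6 + 6 I$)
$- 3 \left(x{\left(4,K{\left(-5 \right)} \right)} + 11\right) = - 3 \left(\left(-6 + 6 \cdot 4\right) + 11\right) = - 3 \left(\left(-6 + 24\right) + 11\right) = - 3 \left(18 + 11\right) = \left(-3\right) 29 = -87$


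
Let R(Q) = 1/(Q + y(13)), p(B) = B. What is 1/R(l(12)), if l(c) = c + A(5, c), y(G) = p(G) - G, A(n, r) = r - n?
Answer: 19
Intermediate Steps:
y(G) = 0 (y(G) = G - G = 0)
l(c) = -5 + 2*c (l(c) = c + (c - 1*5) = c + (c - 5) = c + (-5 + c) = -5 + 2*c)
R(Q) = 1/Q (R(Q) = 1/(Q + 0) = 1/Q)
1/R(l(12)) = 1/(1/(-5 + 2*12)) = 1/(1/(-5 + 24)) = 1/(1/19) = 19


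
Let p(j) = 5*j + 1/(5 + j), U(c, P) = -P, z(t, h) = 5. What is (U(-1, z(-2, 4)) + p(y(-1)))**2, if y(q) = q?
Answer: 1521/16 ≈ 95.063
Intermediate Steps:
p(j) = 1/(5 + j) + 5*j
(U(-1, z(-2, 4)) + p(y(-1)))**2 = (-1*5 + (1 + 5*(-1)**2 + 25*(-1))/(5 - 1))**2 = (-5 + (1 + 5*1 - 25)/4)**2 = (-5 + (1 + 5 - 25)/4)**2 = (-5 + (1/4)*(-19))**2 = (-5 - 19/4)**2 = (-39/4)**2 = 1521/16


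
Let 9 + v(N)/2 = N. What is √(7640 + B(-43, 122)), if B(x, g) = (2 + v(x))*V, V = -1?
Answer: 7*√158 ≈ 87.989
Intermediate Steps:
v(N) = -18 + 2*N
B(x, g) = 16 - 2*x (B(x, g) = (2 + (-18 + 2*x))*(-1) = (-16 + 2*x)*(-1) = 16 - 2*x)
√(7640 + B(-43, 122)) = √(7640 + (16 - 2*(-43))) = √(7640 + (16 + 86)) = √(7640 + 102) = √7742 = 7*√158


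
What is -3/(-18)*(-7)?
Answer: -7/6 ≈ -1.1667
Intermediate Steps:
-3/(-18)*(-7) = -3*(-1/18)*(-7) = (⅙)*(-7) = -7/6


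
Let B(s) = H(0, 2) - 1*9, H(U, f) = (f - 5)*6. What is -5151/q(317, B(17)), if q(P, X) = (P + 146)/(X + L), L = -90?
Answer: 602667/463 ≈ 1301.7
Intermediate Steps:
H(U, f) = -30 + 6*f (H(U, f) = (-5 + f)*6 = -30 + 6*f)
B(s) = -27 (B(s) = (-30 + 6*2) - 1*9 = (-30 + 12) - 9 = -18 - 9 = -27)
q(P, X) = (146 + P)/(-90 + X) (q(P, X) = (P + 146)/(X - 90) = (146 + P)/(-90 + X))
-5151/q(317, B(17)) = -5151*(-90 - 27)/(146 + 317) = -5151/(463/(-117)) = -5151/((-1/117*463)) = -5151/(-463/117) = -5151*(-117/463) = 602667/463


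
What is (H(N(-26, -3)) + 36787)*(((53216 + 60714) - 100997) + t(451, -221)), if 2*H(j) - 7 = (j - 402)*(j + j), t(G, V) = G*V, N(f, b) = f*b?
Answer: -999091653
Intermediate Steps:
N(f, b) = b*f
H(j) = 7/2 + j*(-402 + j) (H(j) = 7/2 + ((j - 402)*(j + j))/2 = 7/2 + ((-402 + j)*(2*j))/2 = 7/2 + (2*j*(-402 + j))/2 = 7/2 + j*(-402 + j))
(H(N(-26, -3)) + 36787)*(((53216 + 60714) - 100997) + t(451, -221)) = ((7/2 + (-3*(-26))**2 - (-1206)*(-26)) + 36787)*(((53216 + 60714) - 100997) + 451*(-221)) = ((7/2 + 78**2 - 402*78) + 36787)*((113930 - 100997) - 99671) = ((7/2 + 6084 - 31356) + 36787)*(12933 - 99671) = (-50537/2 + 36787)*(-86738) = (23037/2)*(-86738) = -999091653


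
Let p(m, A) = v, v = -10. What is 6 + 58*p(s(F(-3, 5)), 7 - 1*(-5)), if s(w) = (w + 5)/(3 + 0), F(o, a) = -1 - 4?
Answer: -574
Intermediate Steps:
F(o, a) = -5
s(w) = 5/3 + w/3 (s(w) = (5 + w)/3 = (5 + w)*(1/3) = 5/3 + w/3)
p(m, A) = -10
6 + 58*p(s(F(-3, 5)), 7 - 1*(-5)) = 6 + 58*(-10) = 6 - 580 = -574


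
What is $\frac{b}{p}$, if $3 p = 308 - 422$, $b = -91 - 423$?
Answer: $\frac{257}{19} \approx 13.526$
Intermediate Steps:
$b = -514$ ($b = -91 - 423 = -514$)
$p = -38$ ($p = \frac{308 - 422}{3} = \frac{1}{3} \left(-114\right) = -38$)
$\frac{b}{p} = - \frac{514}{-38} = \left(-514\right) \left(- \frac{1}{38}\right) = \frac{257}{19}$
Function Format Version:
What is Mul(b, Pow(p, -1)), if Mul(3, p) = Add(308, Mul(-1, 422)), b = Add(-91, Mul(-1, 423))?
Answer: Rational(257, 19) ≈ 13.526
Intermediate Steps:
b = -514 (b = Add(-91, -423) = -514)
p = -38 (p = Mul(Rational(1, 3), Add(308, Mul(-1, 422))) = Mul(Rational(1, 3), Add(308, -422)) = Mul(Rational(1, 3), -114) = -38)
Mul(b, Pow(p, -1)) = Mul(-514, Pow(-38, -1)) = Mul(-514, Rational(-1, 38)) = Rational(257, 19)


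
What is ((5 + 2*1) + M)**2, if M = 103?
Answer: 12100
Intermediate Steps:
((5 + 2*1) + M)**2 = ((5 + 2*1) + 103)**2 = ((5 + 2) + 103)**2 = (7 + 103)**2 = 110**2 = 12100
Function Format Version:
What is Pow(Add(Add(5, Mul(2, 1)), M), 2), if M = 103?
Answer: 12100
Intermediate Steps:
Pow(Add(Add(5, Mul(2, 1)), M), 2) = Pow(Add(Add(5, Mul(2, 1)), 103), 2) = Pow(Add(Add(5, 2), 103), 2) = Pow(Add(7, 103), 2) = Pow(110, 2) = 12100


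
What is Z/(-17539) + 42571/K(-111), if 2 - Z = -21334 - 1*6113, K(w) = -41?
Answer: -747778178/719099 ≈ -1039.9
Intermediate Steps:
Z = 27449 (Z = 2 - (-21334 - 1*6113) = 2 - (-21334 - 6113) = 2 - 1*(-27447) = 2 + 27447 = 27449)
Z/(-17539) + 42571/K(-111) = 27449/(-17539) + 42571/(-41) = 27449*(-1/17539) + 42571*(-1/41) = -27449/17539 - 42571/41 = -747778178/719099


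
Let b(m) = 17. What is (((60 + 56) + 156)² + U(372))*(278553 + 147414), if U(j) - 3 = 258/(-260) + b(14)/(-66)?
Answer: 22533573934226/715 ≈ 3.1515e+10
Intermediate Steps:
U(j) = 3754/2145 (U(j) = 3 + (258/(-260) + 17/(-66)) = 3 + (258*(-1/260) + 17*(-1/66)) = 3 + (-129/130 - 17/66) = 3 - 2681/2145 = 3754/2145)
(((60 + 56) + 156)² + U(372))*(278553 + 147414) = (((60 + 56) + 156)² + 3754/2145)*(278553 + 147414) = ((116 + 156)² + 3754/2145)*425967 = (272² + 3754/2145)*425967 = (73984 + 3754/2145)*425967 = (158699434/2145)*425967 = 22533573934226/715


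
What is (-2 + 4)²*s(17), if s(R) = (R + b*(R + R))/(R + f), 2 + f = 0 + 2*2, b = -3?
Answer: -340/19 ≈ -17.895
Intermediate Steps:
f = 2 (f = -2 + (0 + 2*2) = -2 + (0 + 4) = -2 + 4 = 2)
s(R) = -5*R/(2 + R) (s(R) = (R - 3*(R + R))/(R + 2) = (R - 6*R)/(2 + R) = (-5*R)/(2 + R) = -5*R/(2 + R))
(-2 + 4)²*s(17) = (-2 + 4)²*(-5*17/(2 + 17)) = 2²*(-5*17/19) = 4*(-5*17*1/19) = 4*(-85/19) = -340/19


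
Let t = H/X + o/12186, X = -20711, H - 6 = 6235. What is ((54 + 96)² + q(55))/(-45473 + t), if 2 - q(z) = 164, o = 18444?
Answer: -469813273929/956363573125 ≈ -0.49125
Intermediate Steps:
H = 6241 (H = 6 + 6235 = 6241)
q(z) = -162 (q(z) = 2 - 1*164 = 2 - 164 = -162)
t = 50990143/42064041 (t = 6241/(-20711) + 18444/12186 = 6241*(-1/20711) + 18444*(1/12186) = -6241/20711 + 3074/2031 = 50990143/42064041 ≈ 1.2122)
((54 + 96)² + q(55))/(-45473 + t) = ((54 + 96)² - 162)/(-45473 + 50990143/42064041) = (150² - 162)/(-1912727146250/42064041) = (22500 - 162)*(-42064041/1912727146250) = 22338*(-42064041/1912727146250) = -469813273929/956363573125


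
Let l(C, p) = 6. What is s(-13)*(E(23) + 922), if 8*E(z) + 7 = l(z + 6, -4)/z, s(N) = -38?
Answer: -3220367/92 ≈ -35004.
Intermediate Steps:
E(z) = -7/8 + 3/(4*z) (E(z) = -7/8 + (6/z)/8 = -7/8 + 3/(4*z))
s(-13)*(E(23) + 922) = -38*((⅛)*(6 - 7*23)/23 + 922) = -38*((⅛)*(1/23)*(6 - 161) + 922) = -38*((⅛)*(1/23)*(-155) + 922) = -38*(-155/184 + 922) = -38*169493/184 = -3220367/92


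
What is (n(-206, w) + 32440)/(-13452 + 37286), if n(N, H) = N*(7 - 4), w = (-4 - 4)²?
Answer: 15911/11917 ≈ 1.3352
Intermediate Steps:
w = 64 (w = (-8)² = 64)
n(N, H) = 3*N (n(N, H) = N*3 = 3*N)
(n(-206, w) + 32440)/(-13452 + 37286) = (3*(-206) + 32440)/(-13452 + 37286) = (-618 + 32440)/23834 = 31822*(1/23834) = 15911/11917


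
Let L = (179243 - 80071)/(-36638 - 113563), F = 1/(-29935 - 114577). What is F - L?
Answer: 14331393863/21705846912 ≈ 0.66026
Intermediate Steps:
F = -1/144512 (F = 1/(-144512) = -1/144512 ≈ -6.9198e-6)
L = -99172/150201 (L = 99172/(-150201) = 99172*(-1/150201) = -99172/150201 ≈ -0.66026)
F - L = -1/144512 - 1*(-99172/150201) = -1/144512 + 99172/150201 = 14331393863/21705846912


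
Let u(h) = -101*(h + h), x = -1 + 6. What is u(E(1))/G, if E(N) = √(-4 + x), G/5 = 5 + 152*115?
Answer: -202/87425 ≈ -0.0023106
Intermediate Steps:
x = 5
G = 87425 (G = 5*(5 + 152*115) = 5*(5 + 17480) = 5*17485 = 87425)
E(N) = 1 (E(N) = √(-4 + 5) = √1 = 1)
u(h) = -202*h (u(h) = -101*2*h = -202*h)
u(E(1))/G = -202*1/87425 = -202/87425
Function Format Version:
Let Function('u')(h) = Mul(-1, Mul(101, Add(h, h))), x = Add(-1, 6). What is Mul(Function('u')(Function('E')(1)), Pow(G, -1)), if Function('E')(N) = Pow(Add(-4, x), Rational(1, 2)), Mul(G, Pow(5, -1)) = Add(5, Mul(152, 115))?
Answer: Rational(-202, 87425) ≈ -0.0023106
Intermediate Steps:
x = 5
G = 87425 (G = Mul(5, Add(5, Mul(152, 115))) = Mul(5, Add(5, 17480)) = Mul(5, 17485) = 87425)
Function('E')(N) = 1 (Function('E')(N) = Pow(Add(-4, 5), Rational(1, 2)) = Pow(1, Rational(1, 2)) = 1)
Function('u')(h) = Mul(-202, h) (Function('u')(h) = Mul(-1, Mul(101, Mul(2, h))) = Mul(-1, Mul(202, h)) = Mul(-202, h))
Mul(Function('u')(Function('E')(1)), Pow(G, -1)) = Mul(Mul(-202, 1), Pow(87425, -1)) = Mul(-202, Rational(1, 87425)) = Rational(-202, 87425)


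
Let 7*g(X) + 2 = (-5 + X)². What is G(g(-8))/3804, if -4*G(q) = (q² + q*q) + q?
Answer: -56947/745584 ≈ -0.076379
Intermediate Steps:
g(X) = -2/7 + (-5 + X)²/7
G(q) = -q²/2 - q/4 (G(q) = -((q² + q*q) + q)/4 = -((q² + q²) + q)/4 = -(2*q² + q)/4 = -(q + 2*q²)/4 = -q²/2 - q/4)
G(g(-8))/3804 = -(-2/7 + (-5 - 8)²/7)*(1 + 2*(-2/7 + (-5 - 8)²/7))/4/3804 = -(-2/7 + (⅐)*(-13)²)*(1 + 2*(-2/7 + (⅐)*(-13)²))/4*(1/3804) = -(-2/7 + (⅐)*169)*(1 + 2*(-2/7 + (⅐)*169))/4*(1/3804) = -(-2/7 + 169/7)*(1 + 2*(-2/7 + 169/7))/4*(1/3804) = -¼*167/7*(1 + 2*(167/7))*(1/3804) = -¼*167/7*(1 + 334/7)*(1/3804) = -¼*167/7*341/7*(1/3804) = -56947/196*1/3804 = -56947/745584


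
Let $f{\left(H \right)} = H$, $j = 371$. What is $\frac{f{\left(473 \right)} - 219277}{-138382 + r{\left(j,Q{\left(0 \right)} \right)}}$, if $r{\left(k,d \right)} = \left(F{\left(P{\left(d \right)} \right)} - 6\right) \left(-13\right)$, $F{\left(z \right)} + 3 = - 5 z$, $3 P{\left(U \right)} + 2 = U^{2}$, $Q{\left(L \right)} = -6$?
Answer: $\frac{34548}{21715} \approx 1.591$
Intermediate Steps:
$P{\left(U \right)} = - \frac{2}{3} + \frac{U^{2}}{3}$
$F{\left(z \right)} = -3 - 5 z$
$r{\left(k,d \right)} = \frac{221}{3} + \frac{65 d^{2}}{3}$ ($r{\left(k,d \right)} = \left(\left(-3 - 5 \left(- \frac{2}{3} + \frac{d^{2}}{3}\right)\right) - 6\right) \left(-13\right) = \left(\left(-3 - \left(- \frac{10}{3} + \frac{5 d^{2}}{3}\right)\right) - 6\right) \left(-13\right) = \left(\left(\frac{1}{3} - \frac{5 d^{2}}{3}\right) - 6\right) \left(-13\right) = \left(- \frac{17}{3} - \frac{5 d^{2}}{3}\right) \left(-13\right) = \frac{221}{3} + \frac{65 d^{2}}{3}$)
$\frac{f{\left(473 \right)} - 219277}{-138382 + r{\left(j,Q{\left(0 \right)} \right)}} = \frac{473 - 219277}{-138382 + \left(\frac{221}{3} + \frac{65 \left(-6\right)^{2}}{3}\right)} = - \frac{218804}{-138382 + \left(\frac{221}{3} + \frac{65}{3} \cdot 36\right)} = - \frac{218804}{-138382 + \left(\frac{221}{3} + 780\right)} = - \frac{218804}{-138382 + \frac{2561}{3}} = - \frac{218804}{- \frac{412585}{3}} = \left(-218804\right) \left(- \frac{3}{412585}\right) = \frac{34548}{21715}$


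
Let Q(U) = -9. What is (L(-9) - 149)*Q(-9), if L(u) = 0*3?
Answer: 1341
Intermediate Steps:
L(u) = 0
(L(-9) - 149)*Q(-9) = (0 - 149)*(-9) = -149*(-9) = 1341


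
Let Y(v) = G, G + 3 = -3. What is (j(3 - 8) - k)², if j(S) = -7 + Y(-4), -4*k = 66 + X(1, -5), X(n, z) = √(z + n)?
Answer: (7 + I)²/4 ≈ 12.0 + 3.5*I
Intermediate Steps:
G = -6 (G = -3 - 3 = -6)
Y(v) = -6
X(n, z) = √(n + z)
k = -33/2 - I/2 (k = -(66 + √(1 - 5))/4 = -(66 + √(-4))/4 = -(66 + 2*I)/4 = -33/2 - I/2 ≈ -16.5 - 0.5*I)
j(S) = -13 (j(S) = -7 - 6 = -13)
(j(3 - 8) - k)² = (-13 - (-33/2 - I/2))² = (-13 + (33/2 + I/2))² = (7/2 + I/2)²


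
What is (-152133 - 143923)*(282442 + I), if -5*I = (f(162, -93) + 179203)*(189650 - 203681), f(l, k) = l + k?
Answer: -745107121579952/5 ≈ -1.4902e+14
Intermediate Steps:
f(l, k) = k + l
I = 2515365432/5 (I = -((-93 + 162) + 179203)*(189650 - 203681)/5 = -(69 + 179203)*(-14031)/5 = -179272*(-14031)/5 = -⅕*(-2515365432) = 2515365432/5 ≈ 5.0307e+8)
(-152133 - 143923)*(282442 + I) = (-152133 - 143923)*(282442 + 2515365432/5) = -296056*2516777642/5 = -745107121579952/5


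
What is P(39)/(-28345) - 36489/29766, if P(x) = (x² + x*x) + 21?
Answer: -375151321/281239090 ≈ -1.3339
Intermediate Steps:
P(x) = 21 + 2*x² (P(x) = (x² + x²) + 21 = 2*x² + 21 = 21 + 2*x²)
P(39)/(-28345) - 36489/29766 = (21 + 2*39²)/(-28345) - 36489/29766 = (21 + 2*1521)*(-1/28345) - 36489*1/29766 = (21 + 3042)*(-1/28345) - 12163/9922 = 3063*(-1/28345) - 12163/9922 = -3063/28345 - 12163/9922 = -375151321/281239090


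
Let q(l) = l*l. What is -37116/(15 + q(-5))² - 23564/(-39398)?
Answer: -178074221/7879600 ≈ -22.599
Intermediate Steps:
q(l) = l²
-37116/(15 + q(-5))² - 23564/(-39398) = -37116/(15 + (-5)²)² - 23564/(-39398) = -37116/(15 + 25)² - 23564*(-1/39398) = -37116/(40²) + 11782/19699 = -37116/1600 + 11782/19699 = -37116*1/1600 + 11782/19699 = -9279/400 + 11782/19699 = -178074221/7879600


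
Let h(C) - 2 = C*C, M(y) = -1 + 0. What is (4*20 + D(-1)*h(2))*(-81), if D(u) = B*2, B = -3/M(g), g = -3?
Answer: -9396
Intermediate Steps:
M(y) = -1
B = 3 (B = -3/(-1) = -3*(-1) = 3)
h(C) = 2 + C² (h(C) = 2 + C*C = 2 + C²)
D(u) = 6 (D(u) = 3*2 = 6)
(4*20 + D(-1)*h(2))*(-81) = (4*20 + 6*(2 + 2²))*(-81) = (80 + 6*(2 + 4))*(-81) = (80 + 6*6)*(-81) = (80 + 36)*(-81) = 116*(-81) = -9396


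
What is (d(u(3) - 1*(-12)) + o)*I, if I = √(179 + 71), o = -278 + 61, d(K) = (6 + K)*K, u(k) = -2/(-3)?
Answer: 875*√10/9 ≈ 307.44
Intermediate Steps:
u(k) = ⅔ (u(k) = -2*(-⅓) = ⅔)
d(K) = K*(6 + K)
o = -217
I = 5*√10 (I = √250 = 5*√10 ≈ 15.811)
(d(u(3) - 1*(-12)) + o)*I = ((⅔ - 1*(-12))*(6 + (⅔ - 1*(-12))) - 217)*(5*√10) = ((⅔ + 12)*(6 + (⅔ + 12)) - 217)*(5*√10) = (38*(6 + 38/3)/3 - 217)*(5*√10) = ((38/3)*(56/3) - 217)*(5*√10) = (2128/9 - 217)*(5*√10) = 175*(5*√10)/9 = 875*√10/9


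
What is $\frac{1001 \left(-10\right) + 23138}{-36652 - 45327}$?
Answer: $- \frac{13128}{81979} \approx -0.16014$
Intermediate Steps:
$\frac{1001 \left(-10\right) + 23138}{-36652 - 45327} = \frac{-10010 + 23138}{-81979} = 13128 \left(- \frac{1}{81979}\right) = - \frac{13128}{81979}$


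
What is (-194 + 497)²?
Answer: 91809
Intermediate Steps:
(-194 + 497)² = 303² = 91809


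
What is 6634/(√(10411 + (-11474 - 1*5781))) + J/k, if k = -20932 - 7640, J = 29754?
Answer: -4959/4762 - 3317*I*√1711/1711 ≈ -1.0414 - 80.19*I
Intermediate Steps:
k = -28572
6634/(√(10411 + (-11474 - 1*5781))) + J/k = 6634/(√(10411 + (-11474 - 1*5781))) + 29754/(-28572) = 6634/(√(10411 + (-11474 - 5781))) + 29754*(-1/28572) = 6634/(√(10411 - 17255)) - 4959/4762 = 6634/(√(-6844)) - 4959/4762 = 6634/((2*I*√1711)) - 4959/4762 = 6634*(-I*√1711/3422) - 4959/4762 = -3317*I*√1711/1711 - 4959/4762 = -4959/4762 - 3317*I*√1711/1711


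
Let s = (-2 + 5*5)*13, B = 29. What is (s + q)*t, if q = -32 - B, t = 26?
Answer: 6188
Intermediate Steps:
s = 299 (s = (-2 + 25)*13 = 23*13 = 299)
q = -61 (q = -32 - 1*29 = -32 - 29 = -61)
(s + q)*t = (299 - 61)*26 = 238*26 = 6188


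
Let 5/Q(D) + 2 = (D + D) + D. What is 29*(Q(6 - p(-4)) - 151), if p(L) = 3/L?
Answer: -319087/73 ≈ -4371.1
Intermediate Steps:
Q(D) = 5/(-2 + 3*D) (Q(D) = 5/(-2 + ((D + D) + D)) = 5/(-2 + (2*D + D)) = 5/(-2 + 3*D))
29*(Q(6 - p(-4)) - 151) = 29*(5/(-2 + 3*(6 - 3/(-4))) - 151) = 29*(5/(-2 + 3*(6 - 3*(-1)/4)) - 151) = 29*(5/(-2 + 3*(6 - 1*(-¾))) - 151) = 29*(5/(-2 + 3*(6 + ¾)) - 151) = 29*(5/(-2 + 3*(27/4)) - 151) = 29*(5/(-2 + 81/4) - 151) = 29*(5/(73/4) - 151) = 29*(5*(4/73) - 151) = 29*(20/73 - 151) = 29*(-11003/73) = -319087/73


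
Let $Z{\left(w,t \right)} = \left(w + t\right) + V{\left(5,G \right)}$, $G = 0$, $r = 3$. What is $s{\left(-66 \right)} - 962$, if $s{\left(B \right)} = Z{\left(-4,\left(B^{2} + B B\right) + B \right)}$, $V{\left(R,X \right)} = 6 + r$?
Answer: $7689$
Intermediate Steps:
$V{\left(R,X \right)} = 9$ ($V{\left(R,X \right)} = 6 + 3 = 9$)
$Z{\left(w,t \right)} = 9 + t + w$ ($Z{\left(w,t \right)} = \left(w + t\right) + 9 = \left(t + w\right) + 9 = 9 + t + w$)
$s{\left(B \right)} = 5 + B + 2 B^{2}$ ($s{\left(B \right)} = 9 + \left(\left(B^{2} + B B\right) + B\right) - 4 = 9 + \left(\left(B^{2} + B^{2}\right) + B\right) - 4 = 9 + \left(2 B^{2} + B\right) - 4 = 9 + \left(B + 2 B^{2}\right) - 4 = 5 + B + 2 B^{2}$)
$s{\left(-66 \right)} - 962 = \left(5 - 66 \left(1 + 2 \left(-66\right)\right)\right) - 962 = \left(5 - 66 \left(1 - 132\right)\right) - 962 = \left(5 - -8646\right) - 962 = \left(5 + 8646\right) - 962 = 8651 - 962 = 7689$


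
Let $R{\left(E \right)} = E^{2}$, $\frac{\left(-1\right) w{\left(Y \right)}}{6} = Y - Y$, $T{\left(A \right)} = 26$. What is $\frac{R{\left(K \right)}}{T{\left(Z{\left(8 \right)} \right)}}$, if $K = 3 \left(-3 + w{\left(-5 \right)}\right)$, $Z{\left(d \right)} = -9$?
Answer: $\frac{81}{26} \approx 3.1154$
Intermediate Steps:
$w{\left(Y \right)} = 0$ ($w{\left(Y \right)} = - 6 \left(Y - Y\right) = \left(-6\right) 0 = 0$)
$K = -9$ ($K = 3 \left(-3 + 0\right) = 3 \left(-3\right) = -9$)
$\frac{R{\left(K \right)}}{T{\left(Z{\left(8 \right)} \right)}} = \frac{\left(-9\right)^{2}}{26} = 81 \cdot \frac{1}{26} = \frac{81}{26}$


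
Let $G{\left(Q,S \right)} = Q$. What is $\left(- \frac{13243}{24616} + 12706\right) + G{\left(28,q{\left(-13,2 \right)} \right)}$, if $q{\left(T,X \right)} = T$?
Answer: $\frac{18438053}{1448} \approx 12733.0$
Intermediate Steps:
$\left(- \frac{13243}{24616} + 12706\right) + G{\left(28,q{\left(-13,2 \right)} \right)} = \left(- \frac{13243}{24616} + 12706\right) + 28 = \left(\left(-13243\right) \frac{1}{24616} + 12706\right) + 28 = \left(- \frac{779}{1448} + 12706\right) + 28 = \frac{18397509}{1448} + 28 = \frac{18438053}{1448}$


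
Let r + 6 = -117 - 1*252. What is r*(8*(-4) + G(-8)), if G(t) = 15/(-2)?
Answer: 29625/2 ≈ 14813.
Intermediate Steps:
r = -375 (r = -6 + (-117 - 1*252) = -6 + (-117 - 252) = -6 - 369 = -375)
G(t) = -15/2 (G(t) = 15*(-½) = -15/2)
r*(8*(-4) + G(-8)) = -375*(8*(-4) - 15/2) = -375*(-32 - 15/2) = -375*(-79/2) = 29625/2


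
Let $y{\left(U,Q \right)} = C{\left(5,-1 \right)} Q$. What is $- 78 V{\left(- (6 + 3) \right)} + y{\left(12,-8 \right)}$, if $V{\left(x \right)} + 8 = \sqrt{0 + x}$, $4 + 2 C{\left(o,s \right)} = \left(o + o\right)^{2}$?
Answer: $240 - 234 i \approx 240.0 - 234.0 i$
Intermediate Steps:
$C{\left(o,s \right)} = -2 + 2 o^{2}$ ($C{\left(o,s \right)} = -2 + \frac{\left(o + o\right)^{2}}{2} = -2 + \frac{\left(2 o\right)^{2}}{2} = -2 + \frac{4 o^{2}}{2} = -2 + 2 o^{2}$)
$V{\left(x \right)} = -8 + \sqrt{x}$ ($V{\left(x \right)} = -8 + \sqrt{0 + x} = -8 + \sqrt{x}$)
$y{\left(U,Q \right)} = 48 Q$ ($y{\left(U,Q \right)} = \left(-2 + 2 \cdot 5^{2}\right) Q = \left(-2 + 2 \cdot 25\right) Q = \left(-2 + 50\right) Q = 48 Q$)
$- 78 V{\left(- (6 + 3) \right)} + y{\left(12,-8 \right)} = - 78 \left(-8 + \sqrt{- (6 + 3)}\right) + 48 \left(-8\right) = - 78 \left(-8 + \sqrt{\left(-1\right) 9}\right) - 384 = - 78 \left(-8 + \sqrt{-9}\right) - 384 = - 78 \left(-8 + 3 i\right) - 384 = \left(624 - 234 i\right) - 384 = 240 - 234 i$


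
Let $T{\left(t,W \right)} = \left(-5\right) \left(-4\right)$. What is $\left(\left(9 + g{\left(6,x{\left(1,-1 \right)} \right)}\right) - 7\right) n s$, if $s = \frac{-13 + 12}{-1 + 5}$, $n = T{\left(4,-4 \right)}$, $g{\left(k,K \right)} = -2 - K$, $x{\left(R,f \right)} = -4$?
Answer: $-20$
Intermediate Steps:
$T{\left(t,W \right)} = 20$
$n = 20$
$s = - \frac{1}{4} \approx -0.25$
$\left(\left(9 + g{\left(6,x{\left(1,-1 \right)} \right)}\right) - 7\right) n s = \left(\left(9 - -2\right) - 7\right) 20 \left(- \frac{1}{4}\right) = \left(\left(9 + \left(-2 + 4\right)\right) - 7\right) 20 \left(- \frac{1}{4}\right) = \left(\left(9 + 2\right) - 7\right) 20 \left(- \frac{1}{4}\right) = \left(11 - 7\right) 20 \left(- \frac{1}{4}\right) = 4 \cdot 20 \left(- \frac{1}{4}\right) = 80 \left(- \frac{1}{4}\right) = -20$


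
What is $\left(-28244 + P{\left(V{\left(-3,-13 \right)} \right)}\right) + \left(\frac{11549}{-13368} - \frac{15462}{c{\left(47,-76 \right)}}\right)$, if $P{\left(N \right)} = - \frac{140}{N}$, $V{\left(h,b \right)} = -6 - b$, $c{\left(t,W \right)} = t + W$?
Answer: $- \frac{10750800313}{387672} \approx -27732.0$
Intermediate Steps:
$c{\left(t,W \right)} = W + t$
$\left(-28244 + P{\left(V{\left(-3,-13 \right)} \right)}\right) + \left(\frac{11549}{-13368} - \frac{15462}{c{\left(47,-76 \right)}}\right) = \left(-28244 - \frac{140}{-6 - -13}\right) - \left(\frac{11549}{13368} + \frac{15462}{-76 + 47}\right) = \left(-28244 - \frac{140}{-6 + 13}\right) - \left(\frac{11549}{13368} + \frac{15462}{-29}\right) = \left(-28244 - \frac{140}{7}\right) - - \frac{206361095}{387672} = \left(-28244 - 20\right) + \left(- \frac{11549}{13368} + \frac{15462}{29}\right) = \left(-28244 - 20\right) + \frac{206361095}{387672} = -28264 + \frac{206361095}{387672} = - \frac{10750800313}{387672}$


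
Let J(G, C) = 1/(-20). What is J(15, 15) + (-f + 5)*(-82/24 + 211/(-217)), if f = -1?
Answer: -114507/4340 ≈ -26.384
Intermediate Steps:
J(G, C) = -1/20
J(15, 15) + (-f + 5)*(-82/24 + 211/(-217)) = -1/20 + (-1*(-1) + 5)*(-82/24 + 211/(-217)) = -1/20 + (1 + 5)*(-82*1/24 + 211*(-1/217)) = -1/20 + 6*(-41/12 - 211/217) = -1/20 + 6*(-11429/2604) = -1/20 - 11429/434 = -114507/4340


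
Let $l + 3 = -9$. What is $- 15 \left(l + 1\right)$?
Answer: $165$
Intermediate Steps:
$l = -12$ ($l = -3 - 9 = -12$)
$- 15 \left(l + 1\right) = - 15 \left(-12 + 1\right) = \left(-15\right) \left(-11\right) = 165$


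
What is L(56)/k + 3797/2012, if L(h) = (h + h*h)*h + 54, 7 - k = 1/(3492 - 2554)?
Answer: 337477623641/13208780 ≈ 25550.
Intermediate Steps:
k = 6565/938 (k = 7 - 1/(3492 - 2554) = 7 - 1/938 = 6565/938 ≈ 6.9989)
L(h) = 54 + h*(h + h²) (L(h) = (h + h²)*h + 54 = h*(h + h²) + 54 = 54 + h*(h + h²))
L(56)/k + 3797/2012 = (54 + 56² + 56³)/(6565/938) + 3797/2012 = (54 + 3136 + 175616)*(938/6565) + 3797*(1/2012) = 178806*(938/6565) + 3797/2012 = 167720028/6565 + 3797/2012 = 337477623641/13208780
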